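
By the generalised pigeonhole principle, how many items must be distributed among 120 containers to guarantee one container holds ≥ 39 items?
n = (39 − 1)·120 + 1 = 4561

By the generalised pigeonhole principle, to guarantee some box contains ≥ r objects we need more than (r − 1) · k objects total. Threshold: n = (r − 1) · k + 1. With r = 39 and k = 120: n = 38 · 120 + 1 = 4560 + 1 = 4561. For n = 4560 = 38 · 120, we can put exactly 38 objects in every box, avoiding 39 in any single one — so 4561 is tight.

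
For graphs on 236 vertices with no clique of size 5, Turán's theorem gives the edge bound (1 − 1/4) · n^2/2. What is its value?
Turán density bound = (3/4) · 236^2/2 = 20886

Turán's theorem: ex(n, K_{r+1}) is achieved by the complete r-partite Turán graph T(n, r) with parts as balanced as possible, and is at most (1 − 1/r) · n^2/2. For r = 4, n = 236: the density bound is (3/4) · 55696/2 = 20886. Since 4 ∣ 236, the Turán graph T(236, 4) has parts of equal size 59, and its edge count e(T(236, 4)) = 20886 attains the density bound exactly.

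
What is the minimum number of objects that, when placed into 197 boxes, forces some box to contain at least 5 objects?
n = (5 − 1)·197 + 1 = 789

By the generalised pigeonhole principle, to guarantee some box contains ≥ r objects we need more than (r − 1) · k objects total. Threshold: n = (r − 1) · k + 1. With r = 5 and k = 197: n = 4 · 197 + 1 = 788 + 1 = 789. For n = 788 = 4 · 197, we can put exactly 4 objects in every box, avoiding 5 in any single one — so 789 is tight.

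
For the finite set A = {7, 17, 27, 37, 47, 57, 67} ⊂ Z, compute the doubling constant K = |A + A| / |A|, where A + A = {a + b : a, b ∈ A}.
K = |A + A| / |A| = 13/7

Enumerate A + A = {a + b : a, b ∈ A}. With |A| = 7, there are |A|^2 = 49 ordered sum pairs; collecting distinct values, A + A = {14, 24, 34, 44, 54, 64, 74, 84, 94, 104, 114, 124, 134}, so |A + A| = 13. Thus K = 13/7. Here |A + A| = 2|A| − 1 = 13, the minimum possible — so K = 13/7 is minimal, which holds iff A is an arithmetic progression.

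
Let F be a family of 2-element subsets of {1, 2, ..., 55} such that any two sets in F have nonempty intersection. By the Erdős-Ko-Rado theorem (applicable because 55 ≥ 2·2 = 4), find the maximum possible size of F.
max |F| = C(54, 1) = 54

Erdős-Ko-Rado (1961): when n ≥ 2k, max |F| = C(n−1, k−1). The bound is attained by the star {A : i ∈ A} for any fixed i ∈ [n]. Here C(55−1, 2−1) = C(54, 1) = 54.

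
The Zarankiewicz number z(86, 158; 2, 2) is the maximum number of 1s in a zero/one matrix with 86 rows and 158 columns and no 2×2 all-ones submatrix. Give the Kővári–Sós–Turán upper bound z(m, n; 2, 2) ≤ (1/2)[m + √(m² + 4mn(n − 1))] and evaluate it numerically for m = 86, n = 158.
z(86, 158; 2, 2) ≤ (1/2)[86 + √(86² + 4·86·158·157)] = (1/2)[86 + √8540660] = 1504.2204

Kővári–Sós–Turán: let r_1, ..., r_86 be the row sums and z = Σ r_i the total number of 1s. Each pair of columns can share at most one row with both entries 1 (else a 2×2 all-ones block appears), so Σ_i C(r_i, 2) ≤ C(158, 2) = 12403. By convexity Σ_i C(r_i, 2) ≥ 86·C(z/86, 2) = z(z − 86)/(2·86), giving z² − 86z − 86·158·157 ≤ 0 and hence z ≤ (1/2)[86 + √(7396 + 4·2133316)] = (1/2)[86 + √8540660] ≈ (1/2)(86 + 2922.4408) = 1504.2204.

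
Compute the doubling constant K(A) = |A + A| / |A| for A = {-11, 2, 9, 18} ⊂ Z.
K = |A + A| / |A| = 10/4 = 5/2

Enumerate A + A = {a + b : a, b ∈ A}. With |A| = 4, there are |A|^2 = 16 ordered sum pairs; collecting distinct values, A + A = {-22, -9, -2, 4, 7, 11, 18, 20, 27, 36}, so |A + A| = 10. Thus K = 10/4 = 5/2. For comparison, the minimum possible |A + A| over all 4-element sets is 2·4 − 1 = 7 (so min K = 7/4), attained only by arithmetic progressions.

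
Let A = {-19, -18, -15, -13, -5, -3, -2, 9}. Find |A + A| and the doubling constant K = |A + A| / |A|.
K = |A + A| / |A| = 30/8 = 15/4

Enumerate A + A = {a + b : a, b ∈ A}. With |A| = 8, there are |A|^2 = 64 ordered sum pairs; collecting distinct values, A + A = {-38, -37, -36, -34, -33, -32, -31, -30, -28, -26, -24, -23, -22, -21, -20, -18, -17, -16, -15, -10, -9, -8, -7, -6, -5, -4, 4, 6, 7, 18}, so |A + A| = 30. Thus K = 30/8 = 15/4. For comparison, the minimum possible |A + A| over all 8-element sets is 2·8 − 1 = 15 (so min K = 15/8), attained only by arithmetic progressions.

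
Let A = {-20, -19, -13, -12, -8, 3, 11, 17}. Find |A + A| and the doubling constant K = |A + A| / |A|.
K = |A + A| / |A| = 32/8 = 4

Enumerate A + A = {a + b : a, b ∈ A}. With |A| = 8, there are |A|^2 = 64 ordered sum pairs; collecting distinct values, A + A = {-40, -39, -38, -33, -32, -31, -28, -27, -26, -25, -24, -21, -20, -17, -16, -10, -9, -8, -5, -3, -2, -1, 3, 4, 5, 6, 9, 14, 20, 22, 28, 34}, so |A + A| = 32. Thus K = 32/8 = 4. For comparison, the minimum possible |A + A| over all 8-element sets is 2·8 − 1 = 15 (so min K = 15/8), attained only by arithmetic progressions.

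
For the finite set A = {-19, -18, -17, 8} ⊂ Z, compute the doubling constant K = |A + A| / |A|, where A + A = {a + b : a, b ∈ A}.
K = |A + A| / |A| = 9/4

Enumerate A + A = {a + b : a, b ∈ A}. With |A| = 4, there are |A|^2 = 16 ordered sum pairs; collecting distinct values, A + A = {-38, -37, -36, -35, -34, -11, -10, -9, 16}, so |A + A| = 9. Thus K = 9/4. For comparison, the minimum possible |A + A| over all 4-element sets is 2·4 − 1 = 7 (so min K = 7/4), attained only by arithmetic progressions.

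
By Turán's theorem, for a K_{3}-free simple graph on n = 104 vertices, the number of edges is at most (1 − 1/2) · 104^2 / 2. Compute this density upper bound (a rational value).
Turán density bound = (1/2) · 104^2/2 = 2704

Turán's theorem: ex(n, K_{r+1}) is achieved by the complete r-partite Turán graph T(n, r) with parts as balanced as possible, and is at most (1 − 1/r) · n^2/2. For r = 2, n = 104: the density bound is (1/2) · 10816/2 = 2704. Since 2 ∣ 104, the Turán graph T(104, 2) has parts of equal size 52, and its edge count e(T(104, 2)) = 2704 attains the density bound exactly.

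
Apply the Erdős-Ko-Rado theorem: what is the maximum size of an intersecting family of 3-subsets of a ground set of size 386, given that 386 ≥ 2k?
max |F| = C(385, 2) = 73920

The Erdős-Ko-Rado theorem states: for n ≥ 2k, an intersecting family of k-subsets of an n-element set has size at most C(n − 1, k − 1), with equality for 'star' families {A ⊆ [n] : |A| = k, i ∈ A} (fix an element i). For n = 386, k = 3: C(385, 2) = 73920.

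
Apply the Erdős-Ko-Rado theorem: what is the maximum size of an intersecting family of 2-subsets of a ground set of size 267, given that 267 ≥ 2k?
max |F| = C(266, 1) = 266

The Erdős-Ko-Rado theorem states: for n ≥ 2k, an intersecting family of k-subsets of an n-element set has size at most C(n − 1, k − 1), with equality for 'star' families {A ⊆ [n] : |A| = k, i ∈ A} (fix an element i). For n = 267, k = 2: C(266, 1) = 266.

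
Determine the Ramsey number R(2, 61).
R(2, 61) = 61

R(2, k) = k for all k ≥ 2: in a 2-colouring of K_k, either some edge is red (a red K_2) or all edges are blue (a blue K_k). And K_{60} coloured all-blue has no blue K_61, so R(2, 61) > 60. Hence R(2, 61) = 61.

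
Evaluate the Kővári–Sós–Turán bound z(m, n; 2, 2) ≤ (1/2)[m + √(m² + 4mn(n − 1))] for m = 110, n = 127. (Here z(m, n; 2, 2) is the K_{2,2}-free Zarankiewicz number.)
z(110, 127; 2, 2) ≤ (1/2)[110 + √(110² + 4·110·127·126)] = (1/2)[110 + √7052980] = 1382.8724

Kővári–Sós–Turán: let r_1, ..., r_110 be the row sums and z = Σ r_i the total number of 1s. Each pair of columns can share at most one row with both entries 1 (else a 2×2 all-ones block appears), so Σ_i C(r_i, 2) ≤ C(127, 2) = 8001. By convexity Σ_i C(r_i, 2) ≥ 110·C(z/110, 2) = z(z − 110)/(2·110), giving z² − 110z − 110·127·126 ≤ 0 and hence z ≤ (1/2)[110 + √(12100 + 4·1760220)] = (1/2)[110 + √7052980] ≈ (1/2)(110 + 2655.7447) = 1382.8724.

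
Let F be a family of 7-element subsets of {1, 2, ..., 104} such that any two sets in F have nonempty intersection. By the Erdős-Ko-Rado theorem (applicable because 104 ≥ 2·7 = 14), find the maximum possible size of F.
max |F| = C(103, 6) = 1429840335

The Erdős-Ko-Rado theorem states: for n ≥ 2k, an intersecting family of k-subsets of an n-element set has size at most C(n − 1, k − 1), with equality for 'star' families {A ⊆ [n] : |A| = k, i ∈ A} (fix an element i). For n = 104, k = 7: C(103, 6) = 1429840335.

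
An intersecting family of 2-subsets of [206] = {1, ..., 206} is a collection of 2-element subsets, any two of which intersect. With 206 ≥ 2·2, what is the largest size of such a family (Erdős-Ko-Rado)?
max |F| = C(205, 1) = 205

Erdős-Ko-Rado (1961): when n ≥ 2k, max |F| = C(n−1, k−1). The bound is attained by the star {A : i ∈ A} for any fixed i ∈ [n]. Here C(206−1, 2−1) = C(205, 1) = 205.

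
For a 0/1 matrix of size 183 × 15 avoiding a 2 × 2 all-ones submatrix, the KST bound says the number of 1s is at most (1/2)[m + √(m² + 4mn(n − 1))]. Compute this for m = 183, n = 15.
z(183, 15; 2, 2) ≤ (1/2)[183 + √(183² + 4·183·15·14)] = (1/2)[183 + √187209] = 307.8383

Kővári–Sós–Turán: let r_1, ..., r_183 be the row sums and z = Σ r_i the total number of 1s. Each pair of columns can share at most one row with both entries 1 (else a 2×2 all-ones block appears), so Σ_i C(r_i, 2) ≤ C(15, 2) = 105. By convexity Σ_i C(r_i, 2) ≥ 183·C(z/183, 2) = z(z − 183)/(2·183), giving z² − 183z − 183·15·14 ≤ 0 and hence z ≤ (1/2)[183 + √(33489 + 4·38430)] = (1/2)[183 + √187209] ≈ (1/2)(183 + 432.6766) = 307.8383.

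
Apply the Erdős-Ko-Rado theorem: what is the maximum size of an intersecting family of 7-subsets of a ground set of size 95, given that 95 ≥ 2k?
max |F| = C(94, 6) = 814216767

Erdős-Ko-Rado (1961): when n ≥ 2k, max |F| = C(n−1, k−1). The bound is attained by the star {A : i ∈ A} for any fixed i ∈ [n]. Here C(95−1, 7−1) = C(94, 6) = 814216767.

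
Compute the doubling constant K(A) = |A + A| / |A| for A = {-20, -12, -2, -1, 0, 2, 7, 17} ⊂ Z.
K = |A + A| / |A| = 31/8

Enumerate A + A = {a + b : a, b ∈ A}. With |A| = 8, there are |A|^2 = 64 ordered sum pairs; collecting distinct values, A + A = {-40, -32, -24, -22, -21, -20, -18, -14, -13, -12, -10, -5, -4, -3, -2, -1, 0, 1, 2, 4, 5, 6, 7, 9, 14, 15, 16, 17, 19, 24, 34}, so |A + A| = 31. Thus K = 31/8. For comparison, the minimum possible |A + A| over all 8-element sets is 2·8 − 1 = 15 (so min K = 15/8), attained only by arithmetic progressions.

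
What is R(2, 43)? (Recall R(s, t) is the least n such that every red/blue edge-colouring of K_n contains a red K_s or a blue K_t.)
R(2, 43) = 43

R(2, k) = k for all k ≥ 2: in a 2-colouring of K_k, either some edge is red (a red K_2) or all edges are blue (a blue K_k). And K_{42} coloured all-blue has no blue K_43, so R(2, 43) > 42. Hence R(2, 43) = 43.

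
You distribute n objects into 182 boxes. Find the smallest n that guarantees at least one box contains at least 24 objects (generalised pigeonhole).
n = (24 − 1)·182 + 1 = 4187

By the generalised pigeonhole principle, to guarantee some box contains ≥ r objects we need more than (r − 1) · k objects total. Threshold: n = (r − 1) · k + 1. With r = 24 and k = 182: n = 23 · 182 + 1 = 4186 + 1 = 4187. For n = 4186 = 23 · 182, we can put exactly 23 objects in every box, avoiding 24 in any single one — so 4187 is tight.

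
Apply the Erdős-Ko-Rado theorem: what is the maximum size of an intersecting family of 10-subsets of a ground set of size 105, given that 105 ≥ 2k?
max |F| = C(104, 9) = 2747472247520

Erdős-Ko-Rado (1961): when n ≥ 2k, max |F| = C(n−1, k−1). The bound is attained by the star {A : i ∈ A} for any fixed i ∈ [n]. Here C(105−1, 10−1) = C(104, 9) = 2747472247520.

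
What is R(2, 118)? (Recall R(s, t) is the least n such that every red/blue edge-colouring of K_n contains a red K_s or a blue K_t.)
R(2, 118) = 118

R(2, k) = k for all k ≥ 2: in a 2-colouring of K_k, either some edge is red (a red K_2) or all edges are blue (a blue K_k). And K_{117} coloured all-blue has no blue K_118, so R(2, 118) > 117. Hence R(2, 118) = 118.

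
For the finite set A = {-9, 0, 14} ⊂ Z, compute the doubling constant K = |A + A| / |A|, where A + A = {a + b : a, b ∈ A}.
K = |A + A| / |A| = 6/3 = 2

Enumerate A + A = {a + b : a, b ∈ A}. With |A| = 3, there are |A|^2 = 9 ordered sum pairs; collecting distinct values, A + A = {-18, -9, 0, 5, 14, 28}, so |A + A| = 6. Thus K = 6/3 = 2. For comparison, the minimum possible |A + A| over all 3-element sets is 2·3 − 1 = 5 (so min K = 5/3), attained only by arithmetic progressions.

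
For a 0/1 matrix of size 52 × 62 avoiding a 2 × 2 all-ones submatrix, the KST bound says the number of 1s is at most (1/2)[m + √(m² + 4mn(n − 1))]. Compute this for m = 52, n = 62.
z(52, 62; 2, 2) ≤ (1/2)[52 + √(52² + 4·52·62·61)] = (1/2)[52 + √789360] = 470.2297

Kővári–Sós–Turán: let r_1, ..., r_52 be the row sums and z = Σ r_i the total number of 1s. Each pair of columns can share at most one row with both entries 1 (else a 2×2 all-ones block appears), so Σ_i C(r_i, 2) ≤ C(62, 2) = 1891. By convexity Σ_i C(r_i, 2) ≥ 52·C(z/52, 2) = z(z − 52)/(2·52), giving z² − 52z − 52·62·61 ≤ 0 and hence z ≤ (1/2)[52 + √(2704 + 4·196664)] = (1/2)[52 + √789360] ≈ (1/2)(52 + 888.4593) = 470.2297.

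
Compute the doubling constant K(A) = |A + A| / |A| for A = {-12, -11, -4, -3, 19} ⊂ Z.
K = |A + A| / |A| = 14/5

Enumerate A + A = {a + b : a, b ∈ A}. With |A| = 5, there are |A|^2 = 25 ordered sum pairs; collecting distinct values, A + A = {-24, -23, -22, -16, -15, -14, -8, -7, -6, 7, 8, 15, 16, 38}, so |A + A| = 14. Thus K = 14/5. For comparison, the minimum possible |A + A| over all 5-element sets is 2·5 − 1 = 9 (so min K = 9/5), attained only by arithmetic progressions.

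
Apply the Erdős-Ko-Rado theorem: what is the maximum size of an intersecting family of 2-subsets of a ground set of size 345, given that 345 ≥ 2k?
max |F| = C(344, 1) = 344

Erdős-Ko-Rado (1961): when n ≥ 2k, max |F| = C(n−1, k−1). The bound is attained by the star {A : i ∈ A} for any fixed i ∈ [n]. Here C(345−1, 2−1) = C(344, 1) = 344.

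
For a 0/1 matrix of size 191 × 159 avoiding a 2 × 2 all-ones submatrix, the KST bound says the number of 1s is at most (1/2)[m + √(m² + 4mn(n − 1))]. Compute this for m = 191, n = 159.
z(191, 159; 2, 2) ≤ (1/2)[191 + √(191² + 4·191·159·158)] = (1/2)[191 + √19229689] = 2288.0835

Kővári–Sós–Turán: let r_1, ..., r_191 be the row sums and z = Σ r_i the total number of 1s. Each pair of columns can share at most one row with both entries 1 (else a 2×2 all-ones block appears), so Σ_i C(r_i, 2) ≤ C(159, 2) = 12561. By convexity Σ_i C(r_i, 2) ≥ 191·C(z/191, 2) = z(z − 191)/(2·191), giving z² − 191z − 191·159·158 ≤ 0 and hence z ≤ (1/2)[191 + √(36481 + 4·4798302)] = (1/2)[191 + √19229689] ≈ (1/2)(191 + 4385.1669) = 2288.0835.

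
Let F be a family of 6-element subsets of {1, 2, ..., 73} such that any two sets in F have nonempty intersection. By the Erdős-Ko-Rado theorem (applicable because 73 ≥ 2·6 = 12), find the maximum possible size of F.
max |F| = C(72, 5) = 13991544

Erdős-Ko-Rado (1961): when n ≥ 2k, max |F| = C(n−1, k−1). The bound is attained by the star {A : i ∈ A} for any fixed i ∈ [n]. Here C(73−1, 6−1) = C(72, 5) = 13991544.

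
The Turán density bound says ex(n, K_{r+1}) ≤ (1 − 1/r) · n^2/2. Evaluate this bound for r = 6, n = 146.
Turán density bound = (5/6) · 146^2/2 = 26645/3 ≈ 8881.6667

Turán's theorem: ex(n, K_{r+1}) is achieved by the complete r-partite Turán graph T(n, r) with parts as balanced as possible, and is at most (1 − 1/r) · n^2/2. For r = 6, n = 146: the density bound is (5/6) · 21316/2 = 26645/3 ≈ 8881.6667. The integer-valued extremum is e(T(146, 6)) = 8881, which is strictly less than the density bound 26645/3 since 6 ∤ 146 (the parts of T(146, 6) cannot all be equal).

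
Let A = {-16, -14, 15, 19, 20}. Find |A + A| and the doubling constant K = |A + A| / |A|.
K = |A + A| / |A| = 15/5 = 3

Enumerate A + A = {a + b : a, b ∈ A}. With |A| = 5, there are |A|^2 = 25 ordered sum pairs; collecting distinct values, A + A = {-32, -30, -28, -1, 1, 3, 4, 5, 6, 30, 34, 35, 38, 39, 40}, so |A + A| = 15. Thus K = 15/5 = 3. For comparison, the minimum possible |A + A| over all 5-element sets is 2·5 − 1 = 9 (so min K = 9/5), attained only by arithmetic progressions.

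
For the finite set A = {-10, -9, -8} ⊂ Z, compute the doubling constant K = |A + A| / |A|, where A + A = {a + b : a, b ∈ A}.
K = |A + A| / |A| = 5/3

Enumerate A + A = {a + b : a, b ∈ A}. With |A| = 3, there are |A|^2 = 9 ordered sum pairs; collecting distinct values, A + A = {-20, -19, -18, -17, -16}, so |A + A| = 5. Thus K = 5/3. Here |A + A| = 2|A| − 1 = 5, the minimum possible — so K = 5/3 is minimal, which holds iff A is an arithmetic progression.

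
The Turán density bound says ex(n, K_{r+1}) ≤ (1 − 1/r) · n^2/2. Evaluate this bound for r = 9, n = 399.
Turán density bound = (8/9) · 399^2/2 = 70756

Turán's theorem: ex(n, K_{r+1}) is achieved by the complete r-partite Turán graph T(n, r) with parts as balanced as possible, and is at most (1 − 1/r) · n^2/2. For r = 9, n = 399: the density bound is (8/9) · 159201/2 = 70756. The integer-valued extremum is e(T(399, 9)) = 70755, which is strictly less than the density bound 70756 since 9 ∤ 399 (the parts of T(399, 9) cannot all be equal).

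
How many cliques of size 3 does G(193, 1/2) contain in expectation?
E[# K_3] = C(193, 3) · (1/2)^C(3, 2) = 1179616 / 2^3 = 147452

For each 3-subset S of vertices (there are C(193, 3) = 1179616 such S), let X_S = 1 if S induces a K_3 (all C(3, 2) = 3 edges present). Then P(X_S = 1) = (1/2)^3 = 1/8. By linearity of expectation, E[# K_3] = C(193, 3) · (1/2)^3 = 1179616 / 8 = 147452.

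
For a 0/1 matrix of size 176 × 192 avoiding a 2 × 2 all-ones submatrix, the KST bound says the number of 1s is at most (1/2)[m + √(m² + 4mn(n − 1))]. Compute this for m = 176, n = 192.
z(176, 192; 2, 2) ≤ (1/2)[176 + √(176² + 4·176·192·191)] = (1/2)[176 + √25848064] = 2630.0496

Kővári–Sós–Turán: let r_1, ..., r_176 be the row sums and z = Σ r_i the total number of 1s. Each pair of columns can share at most one row with both entries 1 (else a 2×2 all-ones block appears), so Σ_i C(r_i, 2) ≤ C(192, 2) = 18336. By convexity Σ_i C(r_i, 2) ≥ 176·C(z/176, 2) = z(z − 176)/(2·176), giving z² − 176z − 176·192·191 ≤ 0 and hence z ≤ (1/2)[176 + √(30976 + 4·6454272)] = (1/2)[176 + √25848064] ≈ (1/2)(176 + 5084.0991) = 2630.0496.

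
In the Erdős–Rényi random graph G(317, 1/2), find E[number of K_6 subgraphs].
E[# K_6] = C(317, 6) · (1/2)^C(6, 2) = 1343856764796 / 2^15 = 335964191199/8192 ≈ 41011253.808472

For each 6-subset S of vertices (there are C(317, 6) = 1343856764796 such S), let X_S = 1 if S induces a K_6 (all C(6, 2) = 15 edges present). Then P(X_S = 1) = (1/2)^15 = 1/32768. By linearity of expectation, E[# K_6] = C(317, 6) · (1/2)^15 = 1343856764796 / 32768 = 335964191199/8192 ≈ 41011253.808472.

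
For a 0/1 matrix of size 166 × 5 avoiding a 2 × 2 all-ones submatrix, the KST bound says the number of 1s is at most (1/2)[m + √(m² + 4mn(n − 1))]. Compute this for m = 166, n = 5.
z(166, 5; 2, 2) ≤ (1/2)[166 + √(166² + 4·166·5·4)] = (1/2)[166 + √40836] = 184.0396

Kővári–Sós–Turán: let r_1, ..., r_166 be the row sums and z = Σ r_i the total number of 1s. Each pair of columns can share at most one row with both entries 1 (else a 2×2 all-ones block appears), so Σ_i C(r_i, 2) ≤ C(5, 2) = 10. By convexity Σ_i C(r_i, 2) ≥ 166·C(z/166, 2) = z(z − 166)/(2·166), giving z² − 166z − 166·5·4 ≤ 0 and hence z ≤ (1/2)[166 + √(27556 + 4·3320)] = (1/2)[166 + √40836] ≈ (1/2)(166 + 202.0792) = 184.0396.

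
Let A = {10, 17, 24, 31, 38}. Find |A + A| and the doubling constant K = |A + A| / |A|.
K = |A + A| / |A| = 9/5

Enumerate A + A = {a + b : a, b ∈ A}. With |A| = 5, there are |A|^2 = 25 ordered sum pairs; collecting distinct values, A + A = {20, 27, 34, 41, 48, 55, 62, 69, 76}, so |A + A| = 9. Thus K = 9/5. Here |A + A| = 2|A| − 1 = 9, the minimum possible — so K = 9/5 is minimal, which holds iff A is an arithmetic progression.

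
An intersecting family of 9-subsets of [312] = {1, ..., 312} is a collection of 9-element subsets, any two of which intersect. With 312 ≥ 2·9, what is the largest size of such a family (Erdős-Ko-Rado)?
max |F| = C(311, 8) = 1982184064041390

Erdős-Ko-Rado (1961): when n ≥ 2k, max |F| = C(n−1, k−1). The bound is attained by the star {A : i ∈ A} for any fixed i ∈ [n]. Here C(312−1, 9−1) = C(311, 8) = 1982184064041390.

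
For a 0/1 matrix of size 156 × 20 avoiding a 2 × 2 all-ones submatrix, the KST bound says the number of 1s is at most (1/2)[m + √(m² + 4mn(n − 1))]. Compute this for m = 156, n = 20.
z(156, 20; 2, 2) ≤ (1/2)[156 + √(156² + 4·156·20·19)] = (1/2)[156 + √261456] = 333.6638

Kővári–Sós–Turán: let r_1, ..., r_156 be the row sums and z = Σ r_i the total number of 1s. Each pair of columns can share at most one row with both entries 1 (else a 2×2 all-ones block appears), so Σ_i C(r_i, 2) ≤ C(20, 2) = 190. By convexity Σ_i C(r_i, 2) ≥ 156·C(z/156, 2) = z(z − 156)/(2·156), giving z² − 156z − 156·20·19 ≤ 0 and hence z ≤ (1/2)[156 + √(24336 + 4·59280)] = (1/2)[156 + √261456] ≈ (1/2)(156 + 511.3277) = 333.6638.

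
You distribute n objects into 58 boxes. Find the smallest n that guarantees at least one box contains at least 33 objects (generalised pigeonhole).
n = (33 − 1)·58 + 1 = 1857

By the generalised pigeonhole principle, to guarantee some box contains ≥ r objects we need more than (r − 1) · k objects total. Threshold: n = (r − 1) · k + 1. With r = 33 and k = 58: n = 32 · 58 + 1 = 1856 + 1 = 1857. For n = 1856 = 32 · 58, we can put exactly 32 objects in every box, avoiding 33 in any single one — so 1857 is tight.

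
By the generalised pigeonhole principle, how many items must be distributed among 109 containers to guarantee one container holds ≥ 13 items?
n = (13 − 1)·109 + 1 = 1309

By the generalised pigeonhole principle, to guarantee some box contains ≥ r objects we need more than (r − 1) · k objects total. Threshold: n = (r − 1) · k + 1. With r = 13 and k = 109: n = 12 · 109 + 1 = 1308 + 1 = 1309. For n = 1308 = 12 · 109, we can put exactly 12 objects in every box, avoiding 13 in any single one — so 1309 is tight.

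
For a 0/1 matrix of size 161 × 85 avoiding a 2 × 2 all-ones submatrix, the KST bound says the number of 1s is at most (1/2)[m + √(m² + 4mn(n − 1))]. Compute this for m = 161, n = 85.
z(161, 85; 2, 2) ≤ (1/2)[161 + √(161² + 4·161·85·84)] = (1/2)[161 + √4624081] = 1155.6838

Kővári–Sós–Turán: let r_1, ..., r_161 be the row sums and z = Σ r_i the total number of 1s. Each pair of columns can share at most one row with both entries 1 (else a 2×2 all-ones block appears), so Σ_i C(r_i, 2) ≤ C(85, 2) = 3570. By convexity Σ_i C(r_i, 2) ≥ 161·C(z/161, 2) = z(z − 161)/(2·161), giving z² − 161z − 161·85·84 ≤ 0 and hence z ≤ (1/2)[161 + √(25921 + 4·1149540)] = (1/2)[161 + √4624081] ≈ (1/2)(161 + 2150.3676) = 1155.6838.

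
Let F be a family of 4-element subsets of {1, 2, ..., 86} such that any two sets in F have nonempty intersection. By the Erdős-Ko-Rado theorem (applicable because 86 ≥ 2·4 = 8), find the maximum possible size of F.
max |F| = C(85, 3) = 98770

The Erdős-Ko-Rado theorem states: for n ≥ 2k, an intersecting family of k-subsets of an n-element set has size at most C(n − 1, k − 1), with equality for 'star' families {A ⊆ [n] : |A| = k, i ∈ A} (fix an element i). For n = 86, k = 4: C(85, 3) = 98770.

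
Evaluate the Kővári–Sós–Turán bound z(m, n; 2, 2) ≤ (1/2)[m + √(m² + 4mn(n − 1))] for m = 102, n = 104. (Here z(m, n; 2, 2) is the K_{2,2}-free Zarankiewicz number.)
z(102, 104; 2, 2) ≤ (1/2)[102 + √(102² + 4·102·104·103)] = (1/2)[102 + √4380900] = 1097.53

Kővári–Sós–Turán: let r_1, ..., r_102 be the row sums and z = Σ r_i the total number of 1s. Each pair of columns can share at most one row with both entries 1 (else a 2×2 all-ones block appears), so Σ_i C(r_i, 2) ≤ C(104, 2) = 5356. By convexity Σ_i C(r_i, 2) ≥ 102·C(z/102, 2) = z(z − 102)/(2·102), giving z² − 102z − 102·104·103 ≤ 0 and hence z ≤ (1/2)[102 + √(10404 + 4·1092624)] = (1/2)[102 + √4380900] ≈ (1/2)(102 + 2093.06) = 1097.53.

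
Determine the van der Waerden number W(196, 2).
W(196, 2) = 196 + 1 = 197

A 2-term AP is any pair of integers, so a monochromatic 2-AP exists iff some colour is used at least twice. With 196 colours, the colouring i ↦ i on {1, ..., 196} uses each colour once, avoiding any monochromatic pair, so W(196, 2) > 196. For {1, ..., 197}, pigeonhole forces two integers of the same colour, which form a monochromatic 2-AP. Hence W(196, 2) = 197.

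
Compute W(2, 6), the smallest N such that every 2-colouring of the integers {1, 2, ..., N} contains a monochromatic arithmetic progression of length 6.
W(2, 6) = 1132

This is a classical value, W(2, 6) = 1132, established by combining an explicit 2-colouring of {1, ..., 1131} with no monochromatic 6-AP (giving the lower bound W(2, 6) > 1131) and a finite case analysis / exhaustive computer search showing every 2-colouring of {1, ..., 1132} has such an AP.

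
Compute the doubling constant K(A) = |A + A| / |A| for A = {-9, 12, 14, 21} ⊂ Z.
K = |A + A| / |A| = 10/4 = 5/2

Enumerate A + A = {a + b : a, b ∈ A}. With |A| = 4, there are |A|^2 = 16 ordered sum pairs; collecting distinct values, A + A = {-18, 3, 5, 12, 24, 26, 28, 33, 35, 42}, so |A + A| = 10. Thus K = 10/4 = 5/2. For comparison, the minimum possible |A + A| over all 4-element sets is 2·4 − 1 = 7 (so min K = 7/4), attained only by arithmetic progressions.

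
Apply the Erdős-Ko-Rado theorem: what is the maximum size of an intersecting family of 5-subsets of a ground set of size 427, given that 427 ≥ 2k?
max |F| = C(426, 4) = 1352986650

The Erdős-Ko-Rado theorem states: for n ≥ 2k, an intersecting family of k-subsets of an n-element set has size at most C(n − 1, k − 1), with equality for 'star' families {A ⊆ [n] : |A| = k, i ∈ A} (fix an element i). For n = 427, k = 5: C(426, 4) = 1352986650.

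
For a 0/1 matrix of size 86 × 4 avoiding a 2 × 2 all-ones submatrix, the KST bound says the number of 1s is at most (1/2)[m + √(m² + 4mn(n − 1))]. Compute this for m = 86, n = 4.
z(86, 4; 2, 2) ≤ (1/2)[86 + √(86² + 4·86·4·3)] = (1/2)[86 + √11524] = 96.6749

Kővári–Sós–Turán: let r_1, ..., r_86 be the row sums and z = Σ r_i the total number of 1s. Each pair of columns can share at most one row with both entries 1 (else a 2×2 all-ones block appears), so Σ_i C(r_i, 2) ≤ C(4, 2) = 6. By convexity Σ_i C(r_i, 2) ≥ 86·C(z/86, 2) = z(z − 86)/(2·86), giving z² − 86z − 86·4·3 ≤ 0 and hence z ≤ (1/2)[86 + √(7396 + 4·1032)] = (1/2)[86 + √11524] ≈ (1/2)(86 + 107.3499) = 96.6749.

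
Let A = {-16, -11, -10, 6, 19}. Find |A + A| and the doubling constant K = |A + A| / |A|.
K = |A + A| / |A| = 15/5 = 3

Enumerate A + A = {a + b : a, b ∈ A}. With |A| = 5, there are |A|^2 = 25 ordered sum pairs; collecting distinct values, A + A = {-32, -27, -26, -22, -21, -20, -10, -5, -4, 3, 8, 9, 12, 25, 38}, so |A + A| = 15. Thus K = 15/5 = 3. For comparison, the minimum possible |A + A| over all 5-element sets is 2·5 − 1 = 9 (so min K = 9/5), attained only by arithmetic progressions.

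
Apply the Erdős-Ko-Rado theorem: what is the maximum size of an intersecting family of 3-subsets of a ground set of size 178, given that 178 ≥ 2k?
max |F| = C(177, 2) = 15576

Erdős-Ko-Rado (1961): when n ≥ 2k, max |F| = C(n−1, k−1). The bound is attained by the star {A : i ∈ A} for any fixed i ∈ [n]. Here C(178−1, 3−1) = C(177, 2) = 15576.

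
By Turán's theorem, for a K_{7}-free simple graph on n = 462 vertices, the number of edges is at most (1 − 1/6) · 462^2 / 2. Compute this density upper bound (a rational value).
Turán density bound = (5/6) · 462^2/2 = 88935

Turán's theorem: ex(n, K_{r+1}) is achieved by the complete r-partite Turán graph T(n, r) with parts as balanced as possible, and is at most (1 − 1/r) · n^2/2. For r = 6, n = 462: the density bound is (5/6) · 213444/2 = 88935. Since 6 ∣ 462, the Turán graph T(462, 6) has parts of equal size 77, and its edge count e(T(462, 6)) = 88935 attains the density bound exactly.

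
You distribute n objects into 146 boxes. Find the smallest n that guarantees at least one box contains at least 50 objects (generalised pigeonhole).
n = (50 − 1)·146 + 1 = 7155

By the generalised pigeonhole principle, to guarantee some box contains ≥ r objects we need more than (r − 1) · k objects total. Threshold: n = (r − 1) · k + 1. With r = 50 and k = 146: n = 49 · 146 + 1 = 7154 + 1 = 7155. For n = 7154 = 49 · 146, we can put exactly 49 objects in every box, avoiding 50 in any single one — so 7155 is tight.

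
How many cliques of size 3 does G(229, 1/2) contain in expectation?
E[# K_3] = C(229, 3) · (1/2)^C(3, 2) = 1975354 / 2^3 = 987677/4 = 246919.25

For each 3-subset S of vertices (there are C(229, 3) = 1975354 such S), let X_S = 1 if S induces a K_3 (all C(3, 2) = 3 edges present). Then P(X_S = 1) = (1/2)^3 = 1/8. By linearity of expectation, E[# K_3] = C(229, 3) · (1/2)^3 = 1975354 / 8 = 987677/4 = 246919.25.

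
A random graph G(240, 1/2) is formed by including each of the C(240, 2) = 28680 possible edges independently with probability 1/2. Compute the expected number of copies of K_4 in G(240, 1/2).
E[# K_4] = C(240, 4) · (1/2)^C(4, 2) = 134810340 / 2^6 = 33702585/16 = 2106411.5625

For each 4-subset S of vertices (there are C(240, 4) = 134810340 such S), let X_S = 1 if S induces a K_4 (all C(4, 2) = 6 edges present). Then P(X_S = 1) = (1/2)^6 = 1/64. By linearity of expectation, E[# K_4] = C(240, 4) · (1/2)^6 = 134810340 / 64 = 33702585/16 = 2106411.5625.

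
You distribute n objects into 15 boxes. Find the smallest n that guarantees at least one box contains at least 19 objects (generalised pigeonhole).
n = (19 − 1)·15 + 1 = 271

By the generalised pigeonhole principle, to guarantee some box contains ≥ r objects we need more than (r − 1) · k objects total. Threshold: n = (r − 1) · k + 1. With r = 19 and k = 15: n = 18 · 15 + 1 = 270 + 1 = 271. For n = 270 = 18 · 15, we can put exactly 18 objects in every box, avoiding 19 in any single one — so 271 is tight.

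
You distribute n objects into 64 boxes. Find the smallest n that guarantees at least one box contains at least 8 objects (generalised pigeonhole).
n = (8 − 1)·64 + 1 = 449

By the generalised pigeonhole principle, to guarantee some box contains ≥ r objects we need more than (r − 1) · k objects total. Threshold: n = (r − 1) · k + 1. With r = 8 and k = 64: n = 7 · 64 + 1 = 448 + 1 = 449. For n = 448 = 7 · 64, we can put exactly 7 objects in every box, avoiding 8 in any single one — so 449 is tight.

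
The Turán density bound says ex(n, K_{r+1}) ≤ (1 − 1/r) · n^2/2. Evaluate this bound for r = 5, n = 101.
Turán density bound = (4/5) · 101^2/2 = 20402/5 ≈ 4080.4

Turán's theorem: ex(n, K_{r+1}) is achieved by the complete r-partite Turán graph T(n, r) with parts as balanced as possible, and is at most (1 − 1/r) · n^2/2. For r = 5, n = 101: the density bound is (4/5) · 10201/2 = 20402/5 ≈ 4080.4. The integer-valued extremum is e(T(101, 5)) = 4080, which is strictly less than the density bound 20402/5 since 5 ∤ 101 (the parts of T(101, 5) cannot all be equal).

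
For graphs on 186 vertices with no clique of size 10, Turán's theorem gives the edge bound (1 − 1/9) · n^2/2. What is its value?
Turán density bound = (8/9) · 186^2/2 = 15376

Turán's theorem: ex(n, K_{r+1}) is achieved by the complete r-partite Turán graph T(n, r) with parts as balanced as possible, and is at most (1 − 1/r) · n^2/2. For r = 9, n = 186: the density bound is (8/9) · 34596/2 = 15376. The integer-valued extremum is e(T(186, 9)) = 15375, which is strictly less than the density bound 15376 since 9 ∤ 186 (the parts of T(186, 9) cannot all be equal).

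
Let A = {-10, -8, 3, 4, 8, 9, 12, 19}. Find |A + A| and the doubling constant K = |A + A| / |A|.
K = |A + A| / |A| = 33/8

Enumerate A + A = {a + b : a, b ∈ A}. With |A| = 8, there are |A|^2 = 64 ordered sum pairs; collecting distinct values, A + A = {-20, -18, -16, -7, -6, -5, -4, -2, -1, 0, 1, 2, 4, 6, 7, 8, 9, 11, 12, 13, 15, 16, 17, 18, 20, 21, 22, 23, 24, 27, 28, 31, 38}, so |A + A| = 33. Thus K = 33/8. For comparison, the minimum possible |A + A| over all 8-element sets is 2·8 − 1 = 15 (so min K = 15/8), attained only by arithmetic progressions.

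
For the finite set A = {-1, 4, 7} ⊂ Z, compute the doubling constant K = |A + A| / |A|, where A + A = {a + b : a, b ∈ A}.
K = |A + A| / |A| = 6/3 = 2

Enumerate A + A = {a + b : a, b ∈ A}. With |A| = 3, there are |A|^2 = 9 ordered sum pairs; collecting distinct values, A + A = {-2, 3, 6, 8, 11, 14}, so |A + A| = 6. Thus K = 6/3 = 2. For comparison, the minimum possible |A + A| over all 3-element sets is 2·3 − 1 = 5 (so min K = 5/3), attained only by arithmetic progressions.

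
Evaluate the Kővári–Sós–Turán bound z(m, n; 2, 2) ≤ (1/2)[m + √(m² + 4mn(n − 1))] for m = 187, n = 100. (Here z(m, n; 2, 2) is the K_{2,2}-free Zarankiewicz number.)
z(187, 100; 2, 2) ≤ (1/2)[187 + √(187² + 4·187·100·99)] = (1/2)[187 + √7440169] = 1457.3337

Kővári–Sós–Turán: let r_1, ..., r_187 be the row sums and z = Σ r_i the total number of 1s. Each pair of columns can share at most one row with both entries 1 (else a 2×2 all-ones block appears), so Σ_i C(r_i, 2) ≤ C(100, 2) = 4950. By convexity Σ_i C(r_i, 2) ≥ 187·C(z/187, 2) = z(z − 187)/(2·187), giving z² − 187z − 187·100·99 ≤ 0 and hence z ≤ (1/2)[187 + √(34969 + 4·1851300)] = (1/2)[187 + √7440169] ≈ (1/2)(187 + 2727.6673) = 1457.3337.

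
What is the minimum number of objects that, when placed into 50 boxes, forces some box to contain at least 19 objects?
n = (19 − 1)·50 + 1 = 901

By the generalised pigeonhole principle, to guarantee some box contains ≥ r objects we need more than (r − 1) · k objects total. Threshold: n = (r − 1) · k + 1. With r = 19 and k = 50: n = 18 · 50 + 1 = 900 + 1 = 901. For n = 900 = 18 · 50, we can put exactly 18 objects in every box, avoiding 19 in any single one — so 901 is tight.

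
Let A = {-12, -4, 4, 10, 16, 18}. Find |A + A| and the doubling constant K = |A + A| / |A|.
K = |A + A| / |A| = 17/6

Enumerate A + A = {a + b : a, b ∈ A}. With |A| = 6, there are |A|^2 = 36 ordered sum pairs; collecting distinct values, A + A = {-24, -16, -8, -2, 0, 4, 6, 8, 12, 14, 20, 22, 26, 28, 32, 34, 36}, so |A + A| = 17. Thus K = 17/6. For comparison, the minimum possible |A + A| over all 6-element sets is 2·6 − 1 = 11 (so min K = 11/6), attained only by arithmetic progressions.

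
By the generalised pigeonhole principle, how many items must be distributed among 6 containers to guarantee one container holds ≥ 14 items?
n = (14 − 1)·6 + 1 = 79

By the generalised pigeonhole principle, to guarantee some box contains ≥ r objects we need more than (r − 1) · k objects total. Threshold: n = (r − 1) · k + 1. With r = 14 and k = 6: n = 13 · 6 + 1 = 78 + 1 = 79. For n = 78 = 13 · 6, we can put exactly 13 objects in every box, avoiding 14 in any single one — so 79 is tight.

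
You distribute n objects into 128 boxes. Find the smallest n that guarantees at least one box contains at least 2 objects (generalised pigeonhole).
n = (2 − 1)·128 + 1 = 129

By the generalised pigeonhole principle, to guarantee some box contains ≥ r objects we need more than (r − 1) · k objects total. Threshold: n = (r − 1) · k + 1. With r = 2 and k = 128: n = 1 · 128 + 1 = 128 + 1 = 129. For n = 128 = 1 · 128, we can put exactly 1 objects in every box, avoiding 2 in any single one — so 129 is tight.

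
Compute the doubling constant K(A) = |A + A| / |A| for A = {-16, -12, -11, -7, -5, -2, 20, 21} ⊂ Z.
K = |A + A| / |A| = 32/8 = 4

Enumerate A + A = {a + b : a, b ∈ A}. With |A| = 8, there are |A|^2 = 64 ordered sum pairs; collecting distinct values, A + A = {-32, -28, -27, -24, -23, -22, -21, -19, -18, -17, -16, -14, -13, -12, -10, -9, -7, -4, 4, 5, 8, 9, 10, 13, 14, 15, 16, 18, 19, 40, 41, 42}, so |A + A| = 32. Thus K = 32/8 = 4. For comparison, the minimum possible |A + A| over all 8-element sets is 2·8 − 1 = 15 (so min K = 15/8), attained only by arithmetic progressions.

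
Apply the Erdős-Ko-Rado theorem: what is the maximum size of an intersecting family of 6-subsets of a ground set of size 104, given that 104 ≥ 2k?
max |F| = C(103, 5) = 87541245

The Erdős-Ko-Rado theorem states: for n ≥ 2k, an intersecting family of k-subsets of an n-element set has size at most C(n − 1, k − 1), with equality for 'star' families {A ⊆ [n] : |A| = k, i ∈ A} (fix an element i). For n = 104, k = 6: C(103, 5) = 87541245.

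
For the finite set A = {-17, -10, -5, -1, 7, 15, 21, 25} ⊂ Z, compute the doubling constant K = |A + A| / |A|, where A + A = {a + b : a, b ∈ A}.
K = |A + A| / |A| = 32/8 = 4

Enumerate A + A = {a + b : a, b ∈ A}. With |A| = 8, there are |A|^2 = 64 ordered sum pairs; collecting distinct values, A + A = {-34, -27, -22, -20, -18, -15, -11, -10, -6, -3, -2, 2, 4, 5, 6, 8, 10, 11, 14, 15, 16, 20, 22, 24, 28, 30, 32, 36, 40, 42, 46, 50}, so |A + A| = 32. Thus K = 32/8 = 4. For comparison, the minimum possible |A + A| over all 8-element sets is 2·8 − 1 = 15 (so min K = 15/8), attained only by arithmetic progressions.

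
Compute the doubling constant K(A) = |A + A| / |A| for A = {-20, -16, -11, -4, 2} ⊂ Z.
K = |A + A| / |A| = 15/5 = 3

Enumerate A + A = {a + b : a, b ∈ A}. With |A| = 5, there are |A|^2 = 25 ordered sum pairs; collecting distinct values, A + A = {-40, -36, -32, -31, -27, -24, -22, -20, -18, -15, -14, -9, -8, -2, 4}, so |A + A| = 15. Thus K = 15/5 = 3. For comparison, the minimum possible |A + A| over all 5-element sets is 2·5 − 1 = 9 (so min K = 9/5), attained only by arithmetic progressions.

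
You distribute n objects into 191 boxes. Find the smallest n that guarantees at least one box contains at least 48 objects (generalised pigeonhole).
n = (48 − 1)·191 + 1 = 8978

By the generalised pigeonhole principle, to guarantee some box contains ≥ r objects we need more than (r − 1) · k objects total. Threshold: n = (r − 1) · k + 1. With r = 48 and k = 191: n = 47 · 191 + 1 = 8977 + 1 = 8978. For n = 8977 = 47 · 191, we can put exactly 47 objects in every box, avoiding 48 in any single one — so 8978 is tight.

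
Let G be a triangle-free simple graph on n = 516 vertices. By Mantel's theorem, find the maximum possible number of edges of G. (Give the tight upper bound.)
ex(516, K_3) = ⌊516^2/4⌋ = 66564

Mantel (1907): a triangle-free graph on n vertices has at most ⌊n^2/4⌋ edges, with equality for the complete bipartite graph K_{⌊n/2⌋, ⌈n/2⌉}. For n = 516: ⌊516^2/4⌋ = ⌊266256/4⌋ = 66564. The extremal graph is K_{258, 258}, which has 258·258 = 66564 edges.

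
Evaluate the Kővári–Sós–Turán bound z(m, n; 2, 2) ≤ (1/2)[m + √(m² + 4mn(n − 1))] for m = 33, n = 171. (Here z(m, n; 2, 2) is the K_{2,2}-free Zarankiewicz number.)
z(33, 171; 2, 2) ≤ (1/2)[33 + √(33² + 4·33·171·170)] = (1/2)[33 + √3838329] = 996.0827

Kővári–Sós–Turán: let r_1, ..., r_33 be the row sums and z = Σ r_i the total number of 1s. Each pair of columns can share at most one row with both entries 1 (else a 2×2 all-ones block appears), so Σ_i C(r_i, 2) ≤ C(171, 2) = 14535. By convexity Σ_i C(r_i, 2) ≥ 33·C(z/33, 2) = z(z − 33)/(2·33), giving z² − 33z − 33·171·170 ≤ 0 and hence z ≤ (1/2)[33 + √(1089 + 4·959310)] = (1/2)[33 + √3838329] ≈ (1/2)(33 + 1959.1654) = 996.0827.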